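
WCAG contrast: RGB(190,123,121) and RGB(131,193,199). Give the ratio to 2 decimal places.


Linearize each sRGB channel c=v/255: c/12.92 if c ≤ 0.04045 else ((c+0.055)/1.055)^2.4
L = 0.2126×R_lin + 0.7152×G_lin + 0.0722×B_lin
Color 1 (190,123,121):
  R=190: 190/255≈0.7451 > 0.04045 → ((0.7451+0.055)/1.055)^2.4 ≈ 0.51492
  G=123: 123/255≈0.4824 > 0.04045 → ((0.4824+0.055)/1.055)^2.4 ≈ 0.19807
  B=121: 121/255≈0.4745 > 0.04045 → ((0.4745+0.055)/1.055)^2.4 ≈ 0.19120
  L1 = 0.2126×0.51492 + 0.7152×0.19807 + 0.0722×0.19120 ≈ 0.26494
Color 2 (131,193,199):
  R=131: 131/255≈0.5137 > 0.04045 → ((0.5137+0.055)/1.055)^2.4 ≈ 0.22697
  G=193: 193/255≈0.7569 > 0.04045 → ((0.7569+0.055)/1.055)^2.4 ≈ 0.53328
  B=199: 199/255≈0.7804 > 0.04045 → ((0.7804+0.055)/1.055)^2.4 ≈ 0.57112
  L2 = 0.2126×0.22697 + 0.7152×0.53328 + 0.0722×0.57112 ≈ 0.47089
Lighter = 0.47089, Darker = 0.26494
Ratio = (L_lighter + 0.05) / (L_darker + 0.05)
Ratio = (0.47089 + 0.05) / (0.26494 + 0.05) = 0.52089 / 0.31494 ≈ 1.6539
Ratio ≈ 1.65:1


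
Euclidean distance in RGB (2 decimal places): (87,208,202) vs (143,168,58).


d = √[(R₁-R₂)² + (G₁-G₂)² + (B₁-B₂)²]
d = √[(87-143)² + (208-168)² + (202-58)²]
d = √[3136 + 1600 + 20736]
d = √25472
d ≈ 159.60


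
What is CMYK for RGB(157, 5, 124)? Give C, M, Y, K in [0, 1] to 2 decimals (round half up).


R'=157/255≈0.6157, G'=5/255≈0.0196, B'=124/255≈0.4863
K = 1 - max(R',G',B') = 1 - 157/255 = 98/255 = 0.38431… → 0.38
(1-R'-K)/(1-K) simplifies to (max-R)/max with max = 157:
C = (157-157)/157 = 0/157 = 0 → 0.00
M = (157-5)/157 = 152/157 = 0.96815… → 0.97
Y = (157-124)/157 = 33/157 = 0.21019… → 0.21
= CMYK(0.00, 0.97, 0.21, 0.38)


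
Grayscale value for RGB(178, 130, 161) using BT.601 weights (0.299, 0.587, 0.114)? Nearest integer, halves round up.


Gray = 0.299×R + 0.587×G + 0.114×B
Gray = 0.299×178 + 0.587×130 + 0.114×161
Gray = 53.222 + 76.310 + 18.354
Gray = 147.886 → round half up → 148
Gray = 148


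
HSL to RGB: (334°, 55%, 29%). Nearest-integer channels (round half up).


H=334°, S=0.55, L=0.29
C = (1-|2L-1|)×S = (1-|-0.42|)×0.55 = 0.319
H' = H/60 = 334/60 ≈ 5.5667; X = C×(1-|H' mod 2 - 1|) ≈ 0.1382
m = L - C/2 = 0.29 - 0.1595 = 0.1305
Sector ⌊H'⌋ = 5 → (R',G',B') = (0.319, 0.0, ≈0.1382)
RGB = ((R'+m)×255, (G'+m)×255, (B'+m)×255) = (114.6225, 33.2775, 68.527)
Round half up → RGB(115, 33, 69)


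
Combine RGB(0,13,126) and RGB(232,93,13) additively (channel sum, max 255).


Additive: each channel = min(255, C₁+C₂)
R: 0+232 = 232 → 232
G: 13+93 = 106 → 106
B: 126+13 = 139 → 139
= RGB(232, 106, 139)


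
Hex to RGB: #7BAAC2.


7B → 123 (R)
AA → 170 (G)
C2 → 194 (B)
= RGB(123, 170, 194)


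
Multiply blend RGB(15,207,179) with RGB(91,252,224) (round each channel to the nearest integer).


Multiply: C = A×B/255, rounded to nearest integer
R: 15×91/255 = 1365/255 ≈ 5.353 → 5
G: 207×252/255 = 52164/255 ≈ 204.565 → 205
B: 179×224/255 = 40096/255 ≈ 157.239 → 157
= RGB(5, 205, 157)


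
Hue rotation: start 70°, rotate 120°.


New hue = (H + rotation) mod 360
New hue = (70 + 120) mod 360
= 190 mod 360
= 190°


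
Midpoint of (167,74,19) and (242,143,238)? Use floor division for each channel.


Midpoint: each channel = ⌊(C₁+C₂)/2⌋
R: ⌊(167+242)/2⌋ = 204
G: ⌊(74+143)/2⌋ = 108
B: ⌊(19+238)/2⌋ = 128
= RGB(204, 108, 128)


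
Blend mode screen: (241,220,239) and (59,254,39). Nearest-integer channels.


Screen: C = 255 - (255-A)×(255-B)/255, rounded to nearest integer
R: 255 - (255-241)×(255-59)/255 = 255 - 2744/255 ≈ 255 - 10.761 = 244.239 → 244
G: 255 - (255-220)×(255-254)/255 = 255 - 35/255 ≈ 255 - 0.137 = 254.863 → 255
B: 255 - (255-239)×(255-39)/255 = 255 - 3456/255 ≈ 255 - 13.553 = 241.447 → 241
= RGB(244, 255, 241)


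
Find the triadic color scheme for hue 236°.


Triadic: equally spaced at 120° intervals
H1 = 236°
H2 = (236 + 120) mod 360 = 356°
H3 = (236 + 240) mod 360 = 116°
Triadic = 236°, 356°, 116°


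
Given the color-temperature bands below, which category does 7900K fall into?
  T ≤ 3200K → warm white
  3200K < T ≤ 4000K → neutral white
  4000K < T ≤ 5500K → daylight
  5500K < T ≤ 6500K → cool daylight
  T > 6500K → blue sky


Temperature: 7900K
7900K > 6500K → blue sky
Classification: blue sky


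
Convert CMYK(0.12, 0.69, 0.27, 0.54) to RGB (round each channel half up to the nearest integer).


R = 255 × (1-C) × (1-K) = 255 × 0.88 × 0.46 = 103.224 → 103
G = 255 × (1-M) × (1-K) = 255 × 0.31 × 0.46 = 36.363 → 36
B = 255 × (1-Y) × (1-K) = 255 × 0.73 × 0.46 = 85.629 → 86
= RGB(103, 36, 86)


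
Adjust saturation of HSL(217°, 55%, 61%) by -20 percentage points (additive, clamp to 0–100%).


Original S = 55%
Adjustment = -20 percentage points
New S = 55 + (-20) = 35
Clamp to [0, 100] → 35
= HSL(217°, 35%, 61%)


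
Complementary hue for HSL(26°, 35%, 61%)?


Complement = opposite side of color wheel = hue + 180°
H' = (26 + 180) mod 360 = 206°
S and L unchanged.
= HSL(206°, 35%, 61%)


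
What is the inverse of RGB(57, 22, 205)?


Invert: (255-R, 255-G, 255-B)
R: 255-57 = 198
G: 255-22 = 233
B: 255-205 = 50
= RGB(198, 233, 50)


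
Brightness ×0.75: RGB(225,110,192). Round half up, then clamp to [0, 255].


Multiply each channel by 0.75, round half up, clamp to [0, 255]
R: 225×0.75 = 168.75 → round → 169
G: 110×0.75 = 82.5 → round → 83
B: 192×0.75 = 144
= RGB(169, 83, 144)


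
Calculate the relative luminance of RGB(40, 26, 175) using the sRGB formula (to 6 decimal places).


Linearize each channel (sRGB transfer function): c = v/255; c_lin = c/12.92 if c ≤ 0.04045, else ((c+0.055)/1.055)^2.4
  R: 40/255 ≈ 0.156863 > 0.04045 → ((0.156863+0.055)/1.055)^2.4 ≈ 0.021219
  G: 26/255 ≈ 0.101961 > 0.04045 → ((0.101961+0.055)/1.055)^2.4 ≈ 0.010330
  B: 175/255 ≈ 0.686275 > 0.04045 → ((0.686275+0.055)/1.055)^2.4 ≈ 0.428690
R_lin = 0.021219, G_lin = 0.010330, B_lin = 0.428690
L = 0.2126×R + 0.7152×G + 0.0722×B
L = 0.2126×0.021219 + 0.7152×0.010330 + 0.0722×0.428690
L ≈ 0.042851


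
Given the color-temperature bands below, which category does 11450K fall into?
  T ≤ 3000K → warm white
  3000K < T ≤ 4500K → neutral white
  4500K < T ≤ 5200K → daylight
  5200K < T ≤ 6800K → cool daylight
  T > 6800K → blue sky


Temperature: 11450K
11450K > 6800K → blue sky
Classification: blue sky


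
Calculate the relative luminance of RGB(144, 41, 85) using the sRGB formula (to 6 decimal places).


Linearize each channel (sRGB transfer function): c = v/255; c_lin = c/12.92 if c ≤ 0.04045, else ((c+0.055)/1.055)^2.4
  R: 144/255 ≈ 0.564706 > 0.04045 → ((0.564706+0.055)/1.055)^2.4 ≈ 0.278894
  G: 41/255 ≈ 0.160784 > 0.04045 → ((0.160784+0.055)/1.055)^2.4 ≈ 0.022174
  B: 85/255 ≈ 0.333333 > 0.04045 → ((0.333333+0.055)/1.055)^2.4 ≈ 0.090842
R_lin = 0.278894, G_lin = 0.022174, B_lin = 0.090842
L = 0.2126×R + 0.7152×G + 0.0722×B
L = 0.2126×0.278894 + 0.7152×0.022174 + 0.0722×0.090842
L ≈ 0.081710


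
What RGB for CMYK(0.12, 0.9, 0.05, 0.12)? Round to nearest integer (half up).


R = 255 × (1-C) × (1-K) = 255 × 0.88 × 0.88 = 197.472 → 197
G = 255 × (1-M) × (1-K) = 255 × 0.10 × 0.88 = 22.44 → 22
B = 255 × (1-Y) × (1-K) = 255 × 0.95 × 0.88 = 213.18 → 213
= RGB(197, 22, 213)


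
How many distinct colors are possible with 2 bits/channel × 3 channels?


Total bits = 2 bits/channel × 3 channels = 6 bits
Distinct colors = 2^6
= 64 colors


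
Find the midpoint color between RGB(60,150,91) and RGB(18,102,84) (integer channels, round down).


Midpoint: each channel = ⌊(C₁+C₂)/2⌋
R: ⌊(60+18)/2⌋ = 39
G: ⌊(150+102)/2⌋ = 126
B: ⌊(91+84)/2⌋ = 87
= RGB(39, 126, 87)


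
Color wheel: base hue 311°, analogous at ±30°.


Base hue: 311°
Left analog: (311 - 30) mod 360 = 281°
Right analog: (311 + 30) mod 360 = 341°
Analogous hues = 281° and 341°


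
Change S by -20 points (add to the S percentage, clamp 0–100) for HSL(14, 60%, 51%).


Original S = 60%
Adjustment = -20 percentage points
New S = 60 + (-20) = 40
Clamp to [0, 100] → 40
= HSL(14°, 40%, 51%)


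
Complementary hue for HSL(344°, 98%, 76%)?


Complement = opposite side of color wheel = hue + 180°
H' = (344 + 180) mod 360 = 164°
S and L unchanged.
= HSL(164°, 98%, 76%)


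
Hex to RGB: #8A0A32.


8A → 138 (R)
0A → 10 (G)
32 → 50 (B)
= RGB(138, 10, 50)


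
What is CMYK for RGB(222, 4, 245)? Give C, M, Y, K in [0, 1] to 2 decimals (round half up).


R'=222/255≈0.8706, G'=4/255≈0.0157, B'=245/255≈0.9608
K = 1 - max(R',G',B') = 1 - 245/255 = 10/255 = 0.03921… → 0.04
(1-R'-K)/(1-K) simplifies to (max-R)/max with max = 245:
C = (245-222)/245 = 23/245 = 0.09387… → 0.09
M = (245-4)/245 = 241/245 = 0.98367… → 0.98
Y = (245-245)/245 = 0/245 = 0 → 0.00
= CMYK(0.09, 0.98, 0.00, 0.04)


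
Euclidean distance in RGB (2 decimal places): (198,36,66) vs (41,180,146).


d = √[(R₁-R₂)² + (G₁-G₂)² + (B₁-B₂)²]
d = √[(198-41)² + (36-180)² + (66-146)²]
d = √[24649 + 20736 + 6400]
d = √51785
d ≈ 227.56


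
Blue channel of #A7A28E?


Color: #A7A28E
R = A7 = 167
G = A2 = 162
B = 8E = 142
Blue = 142


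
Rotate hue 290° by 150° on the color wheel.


New hue = (H + rotation) mod 360
New hue = (290 + 150) mod 360
= 440 mod 360
= 80°


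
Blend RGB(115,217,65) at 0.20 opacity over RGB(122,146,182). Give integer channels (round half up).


C = α×F + (1-α)×B, with 1-α = 0.80
R: 0.20×115 + 0.80×122 = 23.00 + 97.60 = 120.60 → 121
G: 0.20×217 + 0.80×146 = 43.40 + 116.80 = 160.20 → 160
B: 0.20×65 + 0.80×182 = 13.00 + 145.60 = 158.60 → 159
= RGB(121, 160, 159)


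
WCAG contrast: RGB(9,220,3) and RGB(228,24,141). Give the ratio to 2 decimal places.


Linearize each sRGB channel c=v/255: c/12.92 if c ≤ 0.04045 else ((c+0.055)/1.055)^2.4
L = 0.2126×R_lin + 0.7152×G_lin + 0.0722×B_lin
Color 1 (9,220,3):
  R=9: 9/255≈0.0353 ≤ 0.04045 → 0.0353/12.92 ≈ 0.00273
  G=220: 220/255≈0.8627 > 0.04045 → ((0.8627+0.055)/1.055)^2.4 ≈ 0.71569
  B=3: 3/255≈0.0118 ≤ 0.04045 → 0.0118/12.92 ≈ 0.00091
  L1 = 0.2126×0.00273 + 0.7152×0.71569 + 0.0722×0.00091 ≈ 0.51251
Color 2 (228,24,141):
  R=228: 228/255≈0.8941 > 0.04045 → ((0.8941+0.055)/1.055)^2.4 ≈ 0.77582
  G=24: 24/255≈0.0941 > 0.04045 → ((0.0941+0.055)/1.055)^2.4 ≈ 0.00913
  B=141: 141/255≈0.5529 > 0.04045 → ((0.5529+0.055)/1.055)^2.4 ≈ 0.26636
  L2 = 0.2126×0.77582 + 0.7152×0.00913 + 0.0722×0.26636 ≈ 0.19070
Lighter = 0.51251, Darker = 0.19070
Ratio = (L_lighter + 0.05) / (L_darker + 0.05)
Ratio = (0.51251 + 0.05) / (0.19070 + 0.05) = 0.56251 / 0.24070 ≈ 2.3369
Ratio ≈ 2.34:1


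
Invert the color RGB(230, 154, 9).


Invert: (255-R, 255-G, 255-B)
R: 255-230 = 25
G: 255-154 = 101
B: 255-9 = 246
= RGB(25, 101, 246)


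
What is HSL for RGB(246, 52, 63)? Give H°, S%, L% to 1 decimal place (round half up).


Normalize: R'=246/255≈0.9647, G'=52/255≈0.2039, B'=63/255≈0.2471
Max=246/255, Min=52/255, Δ=Max-Min=194/255
L = (Max+Min)/2 = (246+52)/510 = 298/510 = 0.58431… → L = 58.4%
L > 0.5 → S = Δ/(2-Max-Min) = 194/(510-246-52) = 194/212 = 0.91509… → S = 91.5%
(the 1/255 factors cancel in S and H, so raw channel differences can be used)
Max is R' → H = 60 × (((G-B)/Δ) mod 6) = 60 × (((52-63)/194) mod 6)
  (-11)/194 = -0.0567…; negative, so add 6 → 5.9432…
  H = 60 × 5.9432… = 356.597…° → H = 356.6°
= HSL(356.6°, 91.5%, 58.4%)


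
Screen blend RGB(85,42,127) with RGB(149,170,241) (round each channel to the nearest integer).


Screen: C = 255 - (255-A)×(255-B)/255, rounded to nearest integer
R: 255 - (255-85)×(255-149)/255 = 255 - 18020/255 ≈ 255 - 70.667 = 184.333 → 184
G: 255 - (255-42)×(255-170)/255 = 255 - 18105/255 ≈ 255 - 71.000 = 184.000 → 184
B: 255 - (255-127)×(255-241)/255 = 255 - 1792/255 ≈ 255 - 7.027 = 247.973 → 248
= RGB(184, 184, 248)


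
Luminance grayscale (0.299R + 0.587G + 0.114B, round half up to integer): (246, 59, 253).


Gray = 0.299×R + 0.587×G + 0.114×B
Gray = 0.299×246 + 0.587×59 + 0.114×253
Gray = 73.554 + 34.633 + 28.842
Gray = 137.029 → round half up → 137
Gray = 137


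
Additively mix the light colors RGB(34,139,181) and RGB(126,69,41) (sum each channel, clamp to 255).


Additive: each channel = min(255, C₁+C₂)
R: 34+126 = 160 → 160
G: 139+69 = 208 → 208
B: 181+41 = 222 → 222
= RGB(160, 208, 222)


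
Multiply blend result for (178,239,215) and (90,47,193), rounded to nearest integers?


Multiply: C = A×B/255, rounded to nearest integer
R: 178×90/255 = 16020/255 ≈ 62.824 → 63
G: 239×47/255 = 11233/255 ≈ 44.051 → 44
B: 215×193/255 = 41495/255 ≈ 162.725 → 163
= RGB(63, 44, 163)


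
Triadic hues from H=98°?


Triadic: equally spaced at 120° intervals
H1 = 98°
H2 = (98 + 120) mod 360 = 218°
H3 = (98 + 240) mod 360 = 338°
Triadic = 98°, 218°, 338°


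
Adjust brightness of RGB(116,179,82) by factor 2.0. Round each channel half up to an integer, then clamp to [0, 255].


Multiply each channel by 2.0, round half up, clamp to [0, 255]
R: 116×2.0 = 232
G: 179×2.0 = 358 → clamp → 255
B: 82×2.0 = 164
= RGB(232, 255, 164)


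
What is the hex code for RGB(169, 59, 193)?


R = 169 → A9 (hex)
G = 59 → 3B (hex)
B = 193 → C1 (hex)
Hex = #A93BC1


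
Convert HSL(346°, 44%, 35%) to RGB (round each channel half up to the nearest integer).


H=346°, S=0.44, L=0.35
C = (1-|2L-1|)×S = (1-|-0.30|)×0.44 = 0.308
H' = H/60 = 346/60 ≈ 5.7667; X = C×(1-|H' mod 2 - 1|) ≈ 0.0719
m = L - C/2 = 0.35 - 0.154 = 0.196
Sector ⌊H'⌋ = 5 → (R',G',B') = (0.308, 0.0, ≈0.0719)
RGB = ((R'+m)×255, (G'+m)×255, (B'+m)×255) = (128.52, 49.98, 68.306)
Round half up → RGB(129, 50, 68)


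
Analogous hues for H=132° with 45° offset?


Base hue: 132°
Left analog: (132 - 45) mod 360 = 87°
Right analog: (132 + 45) mod 360 = 177°
Analogous hues = 87° and 177°


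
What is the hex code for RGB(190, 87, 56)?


R = 190 → BE (hex)
G = 87 → 57 (hex)
B = 56 → 38 (hex)
Hex = #BE5738


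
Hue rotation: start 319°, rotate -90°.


New hue = (H + rotation) mod 360
New hue = (319 -90) mod 360
= 229 mod 360
= 229°


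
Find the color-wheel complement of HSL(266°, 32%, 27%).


Complement = opposite side of color wheel = hue + 180°
H' = (266 + 180) mod 360 = 86°
S and L unchanged.
= HSL(86°, 32%, 27%)


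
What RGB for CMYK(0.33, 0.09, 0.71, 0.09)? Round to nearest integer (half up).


R = 255 × (1-C) × (1-K) = 255 × 0.67 × 0.91 = 155.4735 → 155
G = 255 × (1-M) × (1-K) = 255 × 0.91 × 0.91 = 211.1655 → 211
B = 255 × (1-Y) × (1-K) = 255 × 0.29 × 0.91 = 67.2945 → 67
= RGB(155, 211, 67)


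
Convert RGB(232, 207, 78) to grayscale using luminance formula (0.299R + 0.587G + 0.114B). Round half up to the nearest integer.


Gray = 0.299×R + 0.587×G + 0.114×B
Gray = 0.299×232 + 0.587×207 + 0.114×78
Gray = 69.368 + 121.509 + 8.892
Gray = 199.769 → round half up → 200
Gray = 200


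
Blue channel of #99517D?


Color: #99517D
R = 99 = 153
G = 51 = 81
B = 7D = 125
Blue = 125


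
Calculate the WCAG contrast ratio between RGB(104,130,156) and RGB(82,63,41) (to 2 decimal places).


Linearize each sRGB channel c=v/255: c/12.92 if c ≤ 0.04045 else ((c+0.055)/1.055)^2.4
L = 0.2126×R_lin + 0.7152×G_lin + 0.0722×B_lin
Color 1 (104,130,156):
  R=104: 104/255≈0.4078 > 0.04045 → ((0.4078+0.055)/1.055)^2.4 ≈ 0.13843
  G=130: 130/255≈0.5098 > 0.04045 → ((0.5098+0.055)/1.055)^2.4 ≈ 0.22323
  B=156: 156/255≈0.6118 > 0.04045 → ((0.6118+0.055)/1.055)^2.4 ≈ 0.33245
  L1 = 0.2126×0.13843 + 0.7152×0.22323 + 0.0722×0.33245 ≈ 0.21309
Color 2 (82,63,41):
  R=82: 82/255≈0.3216 > 0.04045 → ((0.3216+0.055)/1.055)^2.4 ≈ 0.08438
  G=63: 63/255≈0.2471 > 0.04045 → ((0.2471+0.055)/1.055)^2.4 ≈ 0.04971
  B=41: 41/255≈0.1608 > 0.04045 → ((0.1608+0.055)/1.055)^2.4 ≈ 0.02217
  L2 = 0.2126×0.08438 + 0.7152×0.04971 + 0.0722×0.02217 ≈ 0.05509
Lighter = 0.21309, Darker = 0.05509
Ratio = (L_lighter + 0.05) / (L_darker + 0.05)
Ratio = (0.21309 + 0.05) / (0.05509 + 0.05) = 0.26309 / 0.10509 ≈ 2.5034
Ratio ≈ 2.50:1


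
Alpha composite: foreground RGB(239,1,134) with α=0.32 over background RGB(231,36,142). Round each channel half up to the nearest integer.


C = α×F + (1-α)×B, with 1-α = 0.68
R: 0.32×239 + 0.68×231 = 76.48 + 157.08 = 233.56 → 234
G: 0.32×1 + 0.68×36 = 0.32 + 24.48 = 24.80 → 25
B: 0.32×134 + 0.68×142 = 42.88 + 96.56 = 139.44 → 139
= RGB(234, 25, 139)


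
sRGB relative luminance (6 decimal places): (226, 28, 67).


Linearize each channel (sRGB transfer function): c = v/255; c_lin = c/12.92 if c ≤ 0.04045, else ((c+0.055)/1.055)^2.4
  R: 226/255 ≈ 0.886275 > 0.04045 → ((0.886275+0.055)/1.055)^2.4 ≈ 0.760525
  G: 28/255 ≈ 0.109804 > 0.04045 → ((0.109804+0.055)/1.055)^2.4 ≈ 0.011612
  B: 67/255 ≈ 0.262745 > 0.04045 → ((0.262745+0.055)/1.055)^2.4 ≈ 0.056128
R_lin = 0.760525, G_lin = 0.011612, B_lin = 0.056128
L = 0.2126×R + 0.7152×G + 0.0722×B
L = 0.2126×0.760525 + 0.7152×0.011612 + 0.0722×0.056128
L ≈ 0.174045


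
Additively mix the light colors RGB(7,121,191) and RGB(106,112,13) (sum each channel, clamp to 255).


Additive: each channel = min(255, C₁+C₂)
R: 7+106 = 113 → 113
G: 121+112 = 233 → 233
B: 191+13 = 204 → 204
= RGB(113, 233, 204)


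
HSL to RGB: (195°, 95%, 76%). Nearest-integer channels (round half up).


H=195°, S=0.95, L=0.76
C = (1-|2L-1|)×S = (1-|0.52|)×0.95 = 0.456
H' = H/60 = 195/60 ≈ 3.2500; X = C×(1-|H' mod 2 - 1|) = 0.342
m = L - C/2 = 0.76 - 0.228 = 0.532
Sector ⌊H'⌋ = 3 → (R',G',B') = (0.0, 0.342, 0.456)
RGB = ((R'+m)×255, (G'+m)×255, (B'+m)×255) = (135.66, 222.87, 251.94)
Round half up → RGB(136, 223, 252)


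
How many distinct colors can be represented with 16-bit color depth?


Colors = 2^bits = 2^16
= 65,536 colors


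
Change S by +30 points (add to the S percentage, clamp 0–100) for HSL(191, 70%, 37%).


Original S = 70%
Adjustment = +30 percentage points
New S = 70 + (30) = 100
Clamp to [0, 100] → 100
= HSL(191°, 100%, 37%)


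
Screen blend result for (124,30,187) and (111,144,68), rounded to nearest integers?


Screen: C = 255 - (255-A)×(255-B)/255, rounded to nearest integer
R: 255 - (255-124)×(255-111)/255 = 255 - 18864/255 ≈ 255 - 73.976 = 181.024 → 181
G: 255 - (255-30)×(255-144)/255 = 255 - 24975/255 ≈ 255 - 97.941 = 157.059 → 157
B: 255 - (255-187)×(255-68)/255 = 255 - 12716/255 ≈ 255 - 49.867 = 205.133 → 205
= RGB(181, 157, 205)


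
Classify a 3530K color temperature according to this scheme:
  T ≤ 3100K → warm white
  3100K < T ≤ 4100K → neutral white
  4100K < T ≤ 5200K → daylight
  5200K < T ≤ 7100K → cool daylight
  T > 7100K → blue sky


Temperature: 3530K
3100K < 3530K ≤ 4100K → neutral white
Classification: neutral white


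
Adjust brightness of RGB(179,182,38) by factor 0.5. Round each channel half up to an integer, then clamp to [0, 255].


Multiply each channel by 0.5, round half up, clamp to [0, 255]
R: 179×0.5 = 89.5 → round → 90
G: 182×0.5 = 91
B: 38×0.5 = 19
= RGB(90, 91, 19)


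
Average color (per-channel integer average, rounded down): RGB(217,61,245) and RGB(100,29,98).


Midpoint: each channel = ⌊(C₁+C₂)/2⌋
R: ⌊(217+100)/2⌋ = 158
G: ⌊(61+29)/2⌋ = 45
B: ⌊(245+98)/2⌋ = 171
= RGB(158, 45, 171)


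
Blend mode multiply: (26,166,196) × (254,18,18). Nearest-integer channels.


Multiply: C = A×B/255, rounded to nearest integer
R: 26×254/255 = 6604/255 ≈ 25.898 → 26
G: 166×18/255 = 2988/255 ≈ 11.718 → 12
B: 196×18/255 = 3528/255 ≈ 13.835 → 14
= RGB(26, 12, 14)


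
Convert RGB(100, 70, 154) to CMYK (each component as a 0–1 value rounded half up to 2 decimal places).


R'=100/255≈0.3922, G'=70/255≈0.2745, B'=154/255≈0.6039
K = 1 - max(R',G',B') = 1 - 154/255 = 101/255 = 0.39607… → 0.40
(1-R'-K)/(1-K) simplifies to (max-R)/max with max = 154:
C = (154-100)/154 = 54/154 = 0.35064… → 0.35
M = (154-70)/154 = 84/154 = 0.54545… → 0.55
Y = (154-154)/154 = 0/154 = 0 → 0.00
= CMYK(0.35, 0.55, 0.00, 0.40)


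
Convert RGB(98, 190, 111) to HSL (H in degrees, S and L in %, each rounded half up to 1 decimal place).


Normalize: R'=98/255≈0.3843, G'=190/255≈0.7451, B'=111/255≈0.4353
Max=190/255, Min=98/255, Δ=Max-Min=92/255
L = (Max+Min)/2 = (190+98)/510 = 288/510 = 0.56470… → L = 56.5%
L > 0.5 → S = Δ/(2-Max-Min) = 92/(510-190-98) = 92/222 = 0.41441… → S = 41.4%
(the 1/255 factors cancel in S and H, so raw channel differences can be used)
Max is G' → H = 60 × ((B-R)/Δ + 2) = 60 × ((111-98)/92 + 2)
  13/92 + 2 = 0.1413… + 2 = 2.1413…
  H = 60 × 2.1413… = 128.478…° → H = 128.5°
= HSL(128.5°, 41.4%, 56.5%)


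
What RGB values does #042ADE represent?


04 → 4 (R)
2A → 42 (G)
DE → 222 (B)
= RGB(4, 42, 222)


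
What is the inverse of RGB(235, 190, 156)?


Invert: (255-R, 255-G, 255-B)
R: 255-235 = 20
G: 255-190 = 65
B: 255-156 = 99
= RGB(20, 65, 99)


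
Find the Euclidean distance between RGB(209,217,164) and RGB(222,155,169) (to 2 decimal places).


d = √[(R₁-R₂)² + (G₁-G₂)² + (B₁-B₂)²]
d = √[(209-222)² + (217-155)² + (164-169)²]
d = √[169 + 3844 + 25]
d = √4038
d ≈ 63.55


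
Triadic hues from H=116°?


Triadic: equally spaced at 120° intervals
H1 = 116°
H2 = (116 + 120) mod 360 = 236°
H3 = (116 + 240) mod 360 = 356°
Triadic = 116°, 236°, 356°


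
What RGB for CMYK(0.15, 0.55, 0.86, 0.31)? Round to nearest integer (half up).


R = 255 × (1-C) × (1-K) = 255 × 0.85 × 0.69 = 149.5575 → 150
G = 255 × (1-M) × (1-K) = 255 × 0.45 × 0.69 = 79.1775 → 79
B = 255 × (1-Y) × (1-K) = 255 × 0.14 × 0.69 = 24.633 → 25
= RGB(150, 79, 25)


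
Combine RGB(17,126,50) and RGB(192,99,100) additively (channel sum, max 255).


Additive: each channel = min(255, C₁+C₂)
R: 17+192 = 209 → 209
G: 126+99 = 225 → 225
B: 50+100 = 150 → 150
= RGB(209, 225, 150)


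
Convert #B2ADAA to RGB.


B2 → 178 (R)
AD → 173 (G)
AA → 170 (B)
= RGB(178, 173, 170)


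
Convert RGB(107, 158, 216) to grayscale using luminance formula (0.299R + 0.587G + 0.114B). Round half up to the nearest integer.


Gray = 0.299×R + 0.587×G + 0.114×B
Gray = 0.299×107 + 0.587×158 + 0.114×216
Gray = 31.993 + 92.746 + 24.624
Gray = 149.363 → round half up → 149
Gray = 149


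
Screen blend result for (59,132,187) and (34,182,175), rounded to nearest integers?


Screen: C = 255 - (255-A)×(255-B)/255, rounded to nearest integer
R: 255 - (255-59)×(255-34)/255 = 255 - 43316/255 ≈ 255 - 169.867 = 85.133 → 85
G: 255 - (255-132)×(255-182)/255 = 255 - 8979/255 ≈ 255 - 35.212 = 219.788 → 220
B: 255 - (255-187)×(255-175)/255 = 255 - 5440/255 ≈ 255 - 21.333 = 233.667 → 234
= RGB(85, 220, 234)


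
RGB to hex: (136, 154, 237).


R = 136 → 88 (hex)
G = 154 → 9A (hex)
B = 237 → ED (hex)
Hex = #889AED


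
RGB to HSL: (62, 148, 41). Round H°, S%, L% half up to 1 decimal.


Normalize: R'=62/255≈0.2431, G'=148/255≈0.5804, B'=41/255≈0.1608
Max=148/255, Min=41/255, Δ=Max-Min=107/255
L = (Max+Min)/2 = (148+41)/510 = 189/510 = 0.37058… → L = 37.1%
L ≤ 0.5 → S = Δ/(Max+Min) = 107/(148+41) = 107/189 = 0.56613… → S = 56.6%
(the 1/255 factors cancel in S and H, so raw channel differences can be used)
Max is G' → H = 60 × ((B-R)/Δ + 2) = 60 × ((41-62)/107 + 2)
  -21/107 + 2 = -0.1962… + 2 = 1.8037…
  H = 60 × 1.8037… = 108.224…° → H = 108.2°
= HSL(108.2°, 56.6%, 37.1%)


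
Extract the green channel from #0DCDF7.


Color: #0DCDF7
R = 0D = 13
G = CD = 205
B = F7 = 247
Green = 205


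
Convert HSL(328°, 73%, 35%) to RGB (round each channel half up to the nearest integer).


H=328°, S=0.73, L=0.35
C = (1-|2L-1|)×S = (1-|-0.30|)×0.73 = 0.511
H' = H/60 = 328/60 ≈ 5.4667; X = C×(1-|H' mod 2 - 1|) ≈ 0.2725
m = L - C/2 = 0.35 - 0.2555 = 0.0945
Sector ⌊H'⌋ = 5 → (R',G',B') = (0.511, 0.0, ≈0.2725)
RGB = ((R'+m)×255, (G'+m)×255, (B'+m)×255) = (154.4025, 24.0975, 93.5935)
Round half up → RGB(154, 24, 94)


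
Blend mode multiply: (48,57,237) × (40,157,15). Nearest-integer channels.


Multiply: C = A×B/255, rounded to nearest integer
R: 48×40/255 = 1920/255 ≈ 7.529 → 8
G: 57×157/255 = 8949/255 ≈ 35.094 → 35
B: 237×15/255 = 3555/255 ≈ 13.941 → 14
= RGB(8, 35, 14)


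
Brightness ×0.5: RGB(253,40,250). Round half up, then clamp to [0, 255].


Multiply each channel by 0.5, round half up, clamp to [0, 255]
R: 253×0.5 = 126.5 → round → 127
G: 40×0.5 = 20
B: 250×0.5 = 125
= RGB(127, 20, 125)


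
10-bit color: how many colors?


Colors = 2^bits = 2^10
= 1,024 colors


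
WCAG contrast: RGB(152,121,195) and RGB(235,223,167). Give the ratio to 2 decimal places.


Linearize each sRGB channel c=v/255: c/12.92 if c ≤ 0.04045 else ((c+0.055)/1.055)^2.4
L = 0.2126×R_lin + 0.7152×G_lin + 0.0722×B_lin
Color 1 (152,121,195):
  R=152: 152/255≈0.5961 > 0.04045 → ((0.5961+0.055)/1.055)^2.4 ≈ 0.31399
  G=121: 121/255≈0.4745 > 0.04045 → ((0.4745+0.055)/1.055)^2.4 ≈ 0.19120
  B=195: 195/255≈0.7647 > 0.04045 → ((0.7647+0.055)/1.055)^2.4 ≈ 0.54572
  L1 = 0.2126×0.31399 + 0.7152×0.19120 + 0.0722×0.54572 ≈ 0.24290
Color 2 (235,223,167):
  R=235: 235/255≈0.9216 > 0.04045 → ((0.9216+0.055)/1.055)^2.4 ≈ 0.83077
  G=223: 223/255≈0.8745 > 0.04045 → ((0.8745+0.055)/1.055)^2.4 ≈ 0.73791
  B=167: 167/255≈0.6549 > 0.04045 → ((0.6549+0.055)/1.055)^2.4 ≈ 0.38643
  L2 = 0.2126×0.83077 + 0.7152×0.73791 + 0.0722×0.38643 ≈ 0.73228
Lighter = 0.73228, Darker = 0.24290
Ratio = (L_lighter + 0.05) / (L_darker + 0.05)
Ratio = (0.73228 + 0.05) / (0.24290 + 0.05) = 0.78228 / 0.29290 ≈ 2.6708
Ratio ≈ 2.67:1


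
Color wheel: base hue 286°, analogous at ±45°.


Base hue: 286°
Left analog: (286 - 45) mod 360 = 241°
Right analog: (286 + 45) mod 360 = 331°
Analogous hues = 241° and 331°


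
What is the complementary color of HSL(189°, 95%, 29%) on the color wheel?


Complement = opposite side of color wheel = hue + 180°
H' = (189 + 180) mod 360 = 9°
S and L unchanged.
= HSL(9°, 95%, 29%)


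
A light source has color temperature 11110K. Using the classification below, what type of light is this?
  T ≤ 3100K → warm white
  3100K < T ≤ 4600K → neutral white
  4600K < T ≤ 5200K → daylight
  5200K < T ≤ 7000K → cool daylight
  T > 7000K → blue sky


Temperature: 11110K
11110K > 7000K → blue sky
Classification: blue sky


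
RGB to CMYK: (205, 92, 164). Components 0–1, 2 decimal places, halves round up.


R'=205/255≈0.8039, G'=92/255≈0.3608, B'=164/255≈0.6431
K = 1 - max(R',G',B') = 1 - 205/255 = 50/255 = 0.19607… → 0.20
(1-R'-K)/(1-K) simplifies to (max-R)/max with max = 205:
C = (205-205)/205 = 0/205 = 0 → 0.00
M = (205-92)/205 = 113/205 = 0.55121… → 0.55
Y = (205-164)/205 = 41/205 = 0.2 → 0.20
= CMYK(0.00, 0.55, 0.20, 0.20)


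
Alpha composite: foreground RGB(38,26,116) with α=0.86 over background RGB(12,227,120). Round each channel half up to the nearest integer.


C = α×F + (1-α)×B, with 1-α = 0.14
R: 0.86×38 + 0.14×12 = 32.68 + 1.68 = 34.36 → 34
G: 0.86×26 + 0.14×227 = 22.36 + 31.78 = 54.14 → 54
B: 0.86×116 + 0.14×120 = 99.76 + 16.80 = 116.56 → 117
= RGB(34, 54, 117)


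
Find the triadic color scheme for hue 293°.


Triadic: equally spaced at 120° intervals
H1 = 293°
H2 = (293 + 120) mod 360 = 53°
H3 = (293 + 240) mod 360 = 173°
Triadic = 293°, 53°, 173°


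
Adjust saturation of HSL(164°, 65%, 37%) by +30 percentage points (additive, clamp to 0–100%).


Original S = 65%
Adjustment = +30 percentage points
New S = 65 + (30) = 95
Clamp to [0, 100] → 95
= HSL(164°, 95%, 37%)


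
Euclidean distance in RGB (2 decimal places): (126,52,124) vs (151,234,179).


d = √[(R₁-R₂)² + (G₁-G₂)² + (B₁-B₂)²]
d = √[(126-151)² + (52-234)² + (124-179)²]
d = √[625 + 33124 + 3025]
d = √36774
d ≈ 191.77


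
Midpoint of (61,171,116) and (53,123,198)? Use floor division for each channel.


Midpoint: each channel = ⌊(C₁+C₂)/2⌋
R: ⌊(61+53)/2⌋ = 57
G: ⌊(171+123)/2⌋ = 147
B: ⌊(116+198)/2⌋ = 157
= RGB(57, 147, 157)


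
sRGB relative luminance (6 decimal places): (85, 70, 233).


Linearize each channel (sRGB transfer function): c = v/255; c_lin = c/12.92 if c ≤ 0.04045, else ((c+0.055)/1.055)^2.4
  R: 85/255 ≈ 0.333333 > 0.04045 → ((0.333333+0.055)/1.055)^2.4 ≈ 0.090842
  G: 70/255 ≈ 0.274510 > 0.04045 → ((0.274510+0.055)/1.055)^2.4 ≈ 0.061246
  B: 233/255 ≈ 0.913725 > 0.04045 → ((0.913725+0.055)/1.055)^2.4 ≈ 0.814847
R_lin = 0.090842, G_lin = 0.061246, B_lin = 0.814847
L = 0.2126×R + 0.7152×G + 0.0722×B
L = 0.2126×0.090842 + 0.7152×0.061246 + 0.0722×0.814847
L ≈ 0.121948


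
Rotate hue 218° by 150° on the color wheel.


New hue = (H + rotation) mod 360
New hue = (218 + 150) mod 360
= 368 mod 360
= 8°


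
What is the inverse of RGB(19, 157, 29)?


Invert: (255-R, 255-G, 255-B)
R: 255-19 = 236
G: 255-157 = 98
B: 255-29 = 226
= RGB(236, 98, 226)


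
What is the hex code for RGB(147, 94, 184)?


R = 147 → 93 (hex)
G = 94 → 5E (hex)
B = 184 → B8 (hex)
Hex = #935EB8


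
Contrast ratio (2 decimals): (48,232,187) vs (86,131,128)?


Linearize each sRGB channel c=v/255: c/12.92 if c ≤ 0.04045 else ((c+0.055)/1.055)^2.4
L = 0.2126×R_lin + 0.7152×G_lin + 0.0722×B_lin
Color 1 (48,232,187):
  R=48: 48/255≈0.1882 > 0.04045 → ((0.1882+0.055)/1.055)^2.4 ≈ 0.02956
  G=232: 232/255≈0.9098 > 0.04045 → ((0.9098+0.055)/1.055)^2.4 ≈ 0.80695
  B=187: 187/255≈0.7333 > 0.04045 → ((0.7333+0.055)/1.055)^2.4 ≈ 0.49693
  L1 = 0.2126×0.02956 + 0.7152×0.80695 + 0.0722×0.49693 ≈ 0.61929
Color 2 (86,131,128):
  R=86: 86/255≈0.3373 > 0.04045 → ((0.3373+0.055)/1.055)^2.4 ≈ 0.09306
  G=131: 131/255≈0.5137 > 0.04045 → ((0.5137+0.055)/1.055)^2.4 ≈ 0.22697
  B=128: 128/255≈0.5020 > 0.04045 → ((0.5020+0.055)/1.055)^2.4 ≈ 0.21586
  L2 = 0.2126×0.09306 + 0.7152×0.22697 + 0.0722×0.21586 ≈ 0.19770
Lighter = 0.61929, Darker = 0.19770
Ratio = (L_lighter + 0.05) / (L_darker + 0.05)
Ratio = (0.61929 + 0.05) / (0.19770 + 0.05) = 0.66929 / 0.24770 ≈ 2.7021
Ratio ≈ 2.70:1


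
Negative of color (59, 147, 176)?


Invert: (255-R, 255-G, 255-B)
R: 255-59 = 196
G: 255-147 = 108
B: 255-176 = 79
= RGB(196, 108, 79)


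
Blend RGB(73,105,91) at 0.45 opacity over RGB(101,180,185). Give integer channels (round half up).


C = α×F + (1-α)×B, with 1-α = 0.55
R: 0.45×73 + 0.55×101 = 32.85 + 55.55 = 88.40 → 88
G: 0.45×105 + 0.55×180 = 47.25 + 99.00 = 146.25 → 146
B: 0.45×91 + 0.55×185 = 40.95 + 101.75 = 142.70 → 143
= RGB(88, 146, 143)


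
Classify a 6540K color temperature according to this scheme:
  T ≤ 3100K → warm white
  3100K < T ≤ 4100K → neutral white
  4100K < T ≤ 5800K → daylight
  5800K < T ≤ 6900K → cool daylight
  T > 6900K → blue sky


Temperature: 6540K
5800K < 6540K ≤ 6900K → cool daylight
Classification: cool daylight


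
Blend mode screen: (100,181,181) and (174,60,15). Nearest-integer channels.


Screen: C = 255 - (255-A)×(255-B)/255, rounded to nearest integer
R: 255 - (255-100)×(255-174)/255 = 255 - 12555/255 ≈ 255 - 49.235 = 205.765 → 206
G: 255 - (255-181)×(255-60)/255 = 255 - 14430/255 ≈ 255 - 56.588 = 198.412 → 198
B: 255 - (255-181)×(255-15)/255 = 255 - 17760/255 ≈ 255 - 69.647 = 185.353 → 185
= RGB(206, 198, 185)


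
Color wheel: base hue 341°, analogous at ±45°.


Base hue: 341°
Left analog: (341 - 45) mod 360 = 296°
Right analog: (341 + 45) mod 360 = 26°
Analogous hues = 296° and 26°


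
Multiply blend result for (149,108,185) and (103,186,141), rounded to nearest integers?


Multiply: C = A×B/255, rounded to nearest integer
R: 149×103/255 = 15347/255 ≈ 60.184 → 60
G: 108×186/255 = 20088/255 ≈ 78.776 → 79
B: 185×141/255 = 26085/255 ≈ 102.294 → 102
= RGB(60, 79, 102)


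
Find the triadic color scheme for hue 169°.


Triadic: equally spaced at 120° intervals
H1 = 169°
H2 = (169 + 120) mod 360 = 289°
H3 = (169 + 240) mod 360 = 49°
Triadic = 169°, 289°, 49°


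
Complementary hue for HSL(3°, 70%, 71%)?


Complement = opposite side of color wheel = hue + 180°
H' = (3 + 180) mod 360 = 183°
S and L unchanged.
= HSL(183°, 70%, 71%)


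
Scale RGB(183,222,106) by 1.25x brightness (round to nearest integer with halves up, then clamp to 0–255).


Multiply each channel by 1.25, round half up, clamp to [0, 255]
R: 183×1.25 = 228.75 → round → 229
G: 222×1.25 = 277.5 → round → 278 → clamp → 255
B: 106×1.25 = 132.5 → round → 133
= RGB(229, 255, 133)


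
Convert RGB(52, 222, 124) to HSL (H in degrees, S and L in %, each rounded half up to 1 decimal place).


Normalize: R'=52/255≈0.2039, G'=222/255≈0.8706, B'=124/255≈0.4863
Max=222/255, Min=52/255, Δ=Max-Min=170/255
L = (Max+Min)/2 = (222+52)/510 = 274/510 = 0.53725… → L = 53.7%
L > 0.5 → S = Δ/(2-Max-Min) = 170/(510-222-52) = 170/236 = 0.72033… → S = 72.0%
(the 1/255 factors cancel in S and H, so raw channel differences can be used)
Max is G' → H = 60 × ((B-R)/Δ + 2) = 60 × ((124-52)/170 + 2)
  72/170 + 2 = 0.4235… + 2 = 2.4235…
  H = 60 × 2.4235… = 145.411…° → H = 145.4°
= HSL(145.4°, 72.0%, 53.7%)


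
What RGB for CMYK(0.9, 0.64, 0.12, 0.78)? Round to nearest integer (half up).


R = 255 × (1-C) × (1-K) = 255 × 0.10 × 0.22 = 5.61 → 6
G = 255 × (1-M) × (1-K) = 255 × 0.36 × 0.22 = 20.196 → 20
B = 255 × (1-Y) × (1-K) = 255 × 0.88 × 0.22 = 49.368 → 49
= RGB(6, 20, 49)


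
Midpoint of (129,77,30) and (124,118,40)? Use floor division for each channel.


Midpoint: each channel = ⌊(C₁+C₂)/2⌋
R: ⌊(129+124)/2⌋ = 126
G: ⌊(77+118)/2⌋ = 97
B: ⌊(30+40)/2⌋ = 35
= RGB(126, 97, 35)


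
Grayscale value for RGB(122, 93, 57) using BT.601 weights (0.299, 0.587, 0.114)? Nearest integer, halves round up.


Gray = 0.299×R + 0.587×G + 0.114×B
Gray = 0.299×122 + 0.587×93 + 0.114×57
Gray = 36.478 + 54.591 + 6.498
Gray = 97.567 → round half up → 98
Gray = 98


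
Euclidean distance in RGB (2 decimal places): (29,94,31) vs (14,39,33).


d = √[(R₁-R₂)² + (G₁-G₂)² + (B₁-B₂)²]
d = √[(29-14)² + (94-39)² + (31-33)²]
d = √[225 + 3025 + 4]
d = √3254
d ≈ 57.04


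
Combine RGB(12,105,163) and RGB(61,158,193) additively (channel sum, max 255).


Additive: each channel = min(255, C₁+C₂)
R: 12+61 = 73 → 73
G: 105+158 = 263 → 255
B: 163+193 = 356 → 255
= RGB(73, 255, 255)


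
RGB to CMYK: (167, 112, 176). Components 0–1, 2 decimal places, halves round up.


R'=167/255≈0.6549, G'=112/255≈0.4392, B'=176/255≈0.6902
K = 1 - max(R',G',B') = 1 - 176/255 = 79/255 = 0.30980… → 0.31
(1-R'-K)/(1-K) simplifies to (max-R)/max with max = 176:
C = (176-167)/176 = 9/176 = 0.05113… → 0.05
M = (176-112)/176 = 64/176 = 0.36363… → 0.36
Y = (176-176)/176 = 0/176 = 0 → 0.00
= CMYK(0.05, 0.36, 0.00, 0.31)


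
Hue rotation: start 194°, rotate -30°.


New hue = (H + rotation) mod 360
New hue = (194 -30) mod 360
= 164 mod 360
= 164°


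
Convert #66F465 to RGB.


66 → 102 (R)
F4 → 244 (G)
65 → 101 (B)
= RGB(102, 244, 101)


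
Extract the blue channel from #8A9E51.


Color: #8A9E51
R = 8A = 138
G = 9E = 158
B = 51 = 81
Blue = 81


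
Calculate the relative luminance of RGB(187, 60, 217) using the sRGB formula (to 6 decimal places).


Linearize each channel (sRGB transfer function): c = v/255; c_lin = c/12.92 if c ≤ 0.04045, else ((c+0.055)/1.055)^2.4
  R: 187/255 ≈ 0.733333 > 0.04045 → ((0.733333+0.055)/1.055)^2.4 ≈ 0.496933
  G: 60/255 ≈ 0.235294 > 0.04045 → ((0.235294+0.055)/1.055)^2.4 ≈ 0.045186
  B: 217/255 ≈ 0.850980 > 0.04045 → ((0.850980+0.055)/1.055)^2.4 ≈ 0.693872
R_lin = 0.496933, G_lin = 0.045186, B_lin = 0.693872
L = 0.2126×R + 0.7152×G + 0.0722×B
L = 0.2126×0.496933 + 0.7152×0.045186 + 0.0722×0.693872
L ≈ 0.188063


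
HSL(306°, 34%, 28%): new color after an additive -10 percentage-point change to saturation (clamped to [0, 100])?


Original S = 34%
Adjustment = -10 percentage points
New S = 34 + (-10) = 24
Clamp to [0, 100] → 24
= HSL(306°, 24%, 28%)


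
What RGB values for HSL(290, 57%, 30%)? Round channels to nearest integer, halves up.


H=290°, S=0.57, L=0.30
C = (1-|2L-1|)×S = (1-|-0.40|)×0.57 = 0.342
H' = H/60 = 290/60 ≈ 4.8333; X = C×(1-|H' mod 2 - 1|) = 0.285
m = L - C/2 = 0.30 - 0.171 = 0.129
Sector ⌊H'⌋ = 4 → (R',G',B') = (0.285, 0.0, 0.342)
RGB = ((R'+m)×255, (G'+m)×255, (B'+m)×255) = (105.57, 32.895, 120.105)
Round half up → RGB(106, 33, 120)


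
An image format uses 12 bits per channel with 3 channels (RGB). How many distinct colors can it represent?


Total bits = 12 bits/channel × 3 channels = 36 bits
Distinct colors = 2^36
= 68,719,476,736 colors


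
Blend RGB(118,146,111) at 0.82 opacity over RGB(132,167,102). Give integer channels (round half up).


C = α×F + (1-α)×B, with 1-α = 0.18
R: 0.82×118 + 0.18×132 = 96.76 + 23.76 = 120.52 → 121
G: 0.82×146 + 0.18×167 = 119.72 + 30.06 = 149.78 → 150
B: 0.82×111 + 0.18×102 = 91.02 + 18.36 = 109.38 → 109
= RGB(121, 150, 109)


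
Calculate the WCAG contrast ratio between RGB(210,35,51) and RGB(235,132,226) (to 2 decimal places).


Linearize each sRGB channel c=v/255: c/12.92 if c ≤ 0.04045 else ((c+0.055)/1.055)^2.4
L = 0.2126×R_lin + 0.7152×G_lin + 0.0722×B_lin
Color 1 (210,35,51):
  R=210: 210/255≈0.8235 > 0.04045 → ((0.8235+0.055)/1.055)^2.4 ≈ 0.64448
  G=35: 35/255≈0.1373 > 0.04045 → ((0.1373+0.055)/1.055)^2.4 ≈ 0.01681
  B=51: 51/255≈0.2000 > 0.04045 → ((0.2000+0.055)/1.055)^2.4 ≈ 0.03310
  L1 = 0.2126×0.64448 + 0.7152×0.01681 + 0.0722×0.03310 ≈ 0.15143
Color 2 (235,132,226):
  R=235: 235/255≈0.9216 > 0.04045 → ((0.9216+0.055)/1.055)^2.4 ≈ 0.83077
  G=132: 132/255≈0.5176 > 0.04045 → ((0.5176+0.055)/1.055)^2.4 ≈ 0.23074
  B=226: 226/255≈0.8863 > 0.04045 → ((0.8863+0.055)/1.055)^2.4 ≈ 0.76052
  L2 = 0.2126×0.83077 + 0.7152×0.23074 + 0.0722×0.76052 ≈ 0.39656
Lighter = 0.39656, Darker = 0.15143
Ratio = (L_lighter + 0.05) / (L_darker + 0.05)
Ratio = (0.39656 + 0.05) / (0.15143 + 0.05) = 0.44656 / 0.20143 ≈ 2.2170
Ratio ≈ 2.22:1


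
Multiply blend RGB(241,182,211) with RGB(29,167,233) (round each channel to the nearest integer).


Multiply: C = A×B/255, rounded to nearest integer
R: 241×29/255 = 6989/255 ≈ 27.408 → 27
G: 182×167/255 = 30394/255 ≈ 119.192 → 119
B: 211×233/255 = 49163/255 ≈ 192.796 → 193
= RGB(27, 119, 193)


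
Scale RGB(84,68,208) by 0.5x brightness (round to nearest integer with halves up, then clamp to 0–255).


Multiply each channel by 0.5, round half up, clamp to [0, 255]
R: 84×0.5 = 42
G: 68×0.5 = 34
B: 208×0.5 = 104
= RGB(42, 34, 104)


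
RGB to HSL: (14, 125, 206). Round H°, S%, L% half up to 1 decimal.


Normalize: R'=14/255≈0.0549, G'=125/255≈0.4902, B'=206/255≈0.8078
Max=206/255, Min=14/255, Δ=Max-Min=192/255
L = (Max+Min)/2 = (206+14)/510 = 220/510 = 0.43137… → L = 43.1%
L ≤ 0.5 → S = Δ/(Max+Min) = 192/(206+14) = 192/220 = 0.87272… → S = 87.3%
(the 1/255 factors cancel in S and H, so raw channel differences can be used)
Max is B' → H = 60 × ((R-G)/Δ + 4) = 60 × ((14-125)/192 + 4)
  -111/192 + 4 = -0.5781… + 4 = 3.4218…
  H = 60 × 3.4218… = 205.312…° → H = 205.3°
= HSL(205.3°, 87.3%, 43.1%)
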